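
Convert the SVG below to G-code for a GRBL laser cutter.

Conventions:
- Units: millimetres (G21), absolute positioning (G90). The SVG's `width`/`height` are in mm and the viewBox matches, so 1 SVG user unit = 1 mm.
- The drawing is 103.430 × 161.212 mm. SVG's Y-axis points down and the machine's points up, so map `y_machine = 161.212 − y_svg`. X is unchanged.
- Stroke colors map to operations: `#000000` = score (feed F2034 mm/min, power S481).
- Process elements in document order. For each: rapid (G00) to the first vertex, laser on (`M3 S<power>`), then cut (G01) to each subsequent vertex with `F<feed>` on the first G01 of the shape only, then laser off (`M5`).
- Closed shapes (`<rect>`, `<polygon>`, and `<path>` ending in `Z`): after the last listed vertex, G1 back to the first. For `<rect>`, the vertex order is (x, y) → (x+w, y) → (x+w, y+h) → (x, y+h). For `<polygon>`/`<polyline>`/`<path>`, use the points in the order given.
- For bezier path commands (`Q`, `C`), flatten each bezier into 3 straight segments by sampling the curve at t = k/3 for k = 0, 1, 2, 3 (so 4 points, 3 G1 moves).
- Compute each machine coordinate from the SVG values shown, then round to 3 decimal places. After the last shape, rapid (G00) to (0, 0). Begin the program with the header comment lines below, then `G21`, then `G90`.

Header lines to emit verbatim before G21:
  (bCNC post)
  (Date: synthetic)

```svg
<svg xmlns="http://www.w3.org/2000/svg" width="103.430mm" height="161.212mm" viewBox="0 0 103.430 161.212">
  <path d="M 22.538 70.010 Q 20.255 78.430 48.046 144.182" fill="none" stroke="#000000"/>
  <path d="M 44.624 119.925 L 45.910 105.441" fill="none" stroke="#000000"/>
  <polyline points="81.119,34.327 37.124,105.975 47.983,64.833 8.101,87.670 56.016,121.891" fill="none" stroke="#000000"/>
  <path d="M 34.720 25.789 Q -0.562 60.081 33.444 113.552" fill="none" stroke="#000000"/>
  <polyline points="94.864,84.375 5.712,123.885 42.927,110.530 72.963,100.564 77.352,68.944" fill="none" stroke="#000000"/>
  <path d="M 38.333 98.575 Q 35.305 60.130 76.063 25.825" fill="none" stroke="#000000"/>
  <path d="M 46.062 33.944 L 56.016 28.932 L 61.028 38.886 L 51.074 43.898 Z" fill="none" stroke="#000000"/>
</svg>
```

1 u = 1 mm; y_m = 161.212 − y.

[1] `<path>` quadratic bezier, #000000→score S481 F2034: (22.538,91.202) → (24.358,79.218) → (32.860,54.494) → (48.046,17.030)

[2] `<path>` line segment, #000000→score S481 F2034: (44.624,41.287) → (45.910,55.771)

[3] `<polyline>` open polyline, #000000→score S481 F2034: (81.119,126.885) → (37.124,55.237) → (47.983,96.379) → (8.101,73.542) → (56.016,39.321)

[4] `<path>` quadratic bezier, #000000→score S481 F2034: (34.720,135.423) → (18.897,110.431) → (18.472,81.176) → (33.444,47.660)

[5] `<polyline>` open polyline, #000000→score S481 F2034: (94.864,76.837) → (5.712,37.327) → (42.927,50.682) → (72.963,60.648) → (77.352,92.268)

[6] `<path>` quadratic bezier, #000000→score S481 F2034: (38.333,62.637) → (41.179,87.807) → (53.756,112.057) → (76.063,135.387)

[7] `<path>` regular polygon, #000000→score S481 F2034: (46.062,127.268) → (56.016,132.280) → (61.028,122.326) → (51.074,117.314) → (46.062,127.268) (closed)

(bCNC post)
(Date: synthetic)
G21
G90
G00 X22.538 Y91.202
M3 S481
G01 X24.358 Y79.218 F2034
G01 X32.860 Y54.494
G01 X48.046 Y17.030
M5
G00 X44.624 Y41.287
M3 S481
G01 X45.910 Y55.771 F2034
M5
G00 X81.119 Y126.885
M3 S481
G01 X37.124 Y55.237 F2034
G01 X47.983 Y96.379
G01 X8.101 Y73.542
G01 X56.016 Y39.321
M5
G00 X34.720 Y135.423
M3 S481
G01 X18.897 Y110.431 F2034
G01 X18.472 Y81.176
G01 X33.444 Y47.660
M5
G00 X94.864 Y76.837
M3 S481
G01 X5.712 Y37.327 F2034
G01 X42.927 Y50.682
G01 X72.963 Y60.648
G01 X77.352 Y92.268
M5
G00 X38.333 Y62.637
M3 S481
G01 X41.179 Y87.807 F2034
G01 X53.756 Y112.057
G01 X76.063 Y135.387
M5
G00 X46.062 Y127.268
M3 S481
G01 X56.016 Y132.280 F2034
G01 X61.028 Y122.326
G01 X51.074 Y117.314
G01 X46.062 Y127.268
M5
G00 X0.000 Y0.000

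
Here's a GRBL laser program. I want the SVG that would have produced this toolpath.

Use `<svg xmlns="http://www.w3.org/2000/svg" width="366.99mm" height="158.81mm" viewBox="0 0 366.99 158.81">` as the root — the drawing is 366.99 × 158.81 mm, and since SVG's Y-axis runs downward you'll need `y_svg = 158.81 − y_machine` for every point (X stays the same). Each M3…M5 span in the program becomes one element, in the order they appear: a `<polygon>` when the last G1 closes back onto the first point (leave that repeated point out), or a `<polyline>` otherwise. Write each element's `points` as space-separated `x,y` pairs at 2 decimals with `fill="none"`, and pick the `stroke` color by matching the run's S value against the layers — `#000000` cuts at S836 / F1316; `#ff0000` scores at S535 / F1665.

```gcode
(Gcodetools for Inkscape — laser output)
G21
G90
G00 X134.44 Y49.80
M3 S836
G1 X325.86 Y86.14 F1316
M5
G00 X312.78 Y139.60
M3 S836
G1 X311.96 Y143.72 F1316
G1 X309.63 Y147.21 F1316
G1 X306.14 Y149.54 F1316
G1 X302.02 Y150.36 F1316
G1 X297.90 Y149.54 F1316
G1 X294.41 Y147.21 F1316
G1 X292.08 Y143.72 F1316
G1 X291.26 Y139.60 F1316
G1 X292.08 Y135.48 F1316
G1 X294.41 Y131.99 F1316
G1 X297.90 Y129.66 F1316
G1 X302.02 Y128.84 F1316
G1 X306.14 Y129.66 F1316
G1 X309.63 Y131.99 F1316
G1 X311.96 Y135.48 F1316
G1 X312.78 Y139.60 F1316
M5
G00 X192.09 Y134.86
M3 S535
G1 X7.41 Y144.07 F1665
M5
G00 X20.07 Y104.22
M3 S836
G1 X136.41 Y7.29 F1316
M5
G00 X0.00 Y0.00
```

Machine Y-up, SVG Y-down with viewBox height 158.81, so y_svg = 158.81 − y_machine; X carries over.

Run 1: power S836 maps to stroke `#000000` (cut). The run is open, so emit a `<polyline>` with points (Y-flipped): 134.44,109.01 325.86,72.67.

Run 2: the run's S836 means `#000000` (cut). The run returns to its start, so emit a `<polygon>` with points (Y-flipped): 312.78,19.21 311.96,15.09 309.63,11.60 306.14,9.27 302.02,8.45 297.90,9.27 294.41,11.60 292.08,15.09 291.26,19.21 292.08,23.33 294.41,26.82 297.90,29.15 302.02,29.97 306.14,29.15 309.63,26.82 311.96,23.33.

Run 3: S535 ⇒ score layer `#ff0000`. The run is open, so emit a `<polyline>` with points (Y-flipped): 192.09,23.95 7.41,14.74.

Run 4: power S836 maps to stroke `#000000` (cut). The run is open, so emit a `<polyline>` with points (Y-flipped): 20.07,54.59 136.41,151.52.

<svg xmlns="http://www.w3.org/2000/svg" width="366.99mm" height="158.81mm" viewBox="0 0 366.99 158.81">
  <polyline points="134.44,109.01 325.86,72.67" fill="none" stroke="#000000"/>
  <polygon points="312.78,19.21 311.96,15.09 309.63,11.60 306.14,9.27 302.02,8.45 297.90,9.27 294.41,11.60 292.08,15.09 291.26,19.21 292.08,23.33 294.41,26.82 297.90,29.15 302.02,29.97 306.14,29.15 309.63,26.82 311.96,23.33" fill="none" stroke="#000000"/>
  <polyline points="192.09,23.95 7.41,14.74" fill="none" stroke="#ff0000"/>
  <polyline points="20.07,54.59 136.41,151.52" fill="none" stroke="#000000"/>
</svg>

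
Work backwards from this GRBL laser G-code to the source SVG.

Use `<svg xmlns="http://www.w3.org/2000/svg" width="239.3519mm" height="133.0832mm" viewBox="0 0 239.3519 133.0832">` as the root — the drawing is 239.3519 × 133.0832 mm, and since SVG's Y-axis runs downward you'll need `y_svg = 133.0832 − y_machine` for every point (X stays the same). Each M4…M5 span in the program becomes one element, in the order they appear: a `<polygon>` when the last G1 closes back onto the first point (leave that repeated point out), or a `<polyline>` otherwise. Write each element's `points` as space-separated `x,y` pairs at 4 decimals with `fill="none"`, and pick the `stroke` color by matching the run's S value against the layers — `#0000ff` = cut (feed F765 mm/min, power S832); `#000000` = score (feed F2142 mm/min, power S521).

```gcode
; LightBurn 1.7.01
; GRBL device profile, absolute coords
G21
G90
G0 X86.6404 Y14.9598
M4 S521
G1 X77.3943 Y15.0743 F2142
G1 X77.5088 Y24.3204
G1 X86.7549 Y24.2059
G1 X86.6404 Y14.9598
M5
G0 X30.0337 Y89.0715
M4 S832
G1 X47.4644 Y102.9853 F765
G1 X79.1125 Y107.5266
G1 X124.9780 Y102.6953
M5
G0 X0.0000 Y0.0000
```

<svg xmlns="http://www.w3.org/2000/svg" width="239.3519mm" height="133.0832mm" viewBox="0 0 239.3519 133.0832">
  <polygon points="86.6404,118.1234 77.3943,118.0089 77.5088,108.7628 86.7549,108.8773" fill="none" stroke="#000000"/>
  <polyline points="30.0337,44.0117 47.4644,30.0979 79.1125,25.5566 124.9780,30.3879" fill="none" stroke="#0000ff"/>
</svg>

Each laser-on run becomes one SVG element. Flip Y back into SVG space with y_svg = 133.0832 − y_machine.

Run 1: the run's S521 means `#000000` (score). The run returns to its start, so emit a `<polygon>` with points (Y-flipped): 86.6404,118.1234 77.3943,118.0089 77.5088,108.7628 86.7549,108.8773.

Run 2: the run's S832 means `#0000ff` (cut). The run is open, so emit a `<polyline>` with points (Y-flipped): 30.0337,44.0117 47.4644,30.0979 79.1125,25.5566 124.9780,30.3879.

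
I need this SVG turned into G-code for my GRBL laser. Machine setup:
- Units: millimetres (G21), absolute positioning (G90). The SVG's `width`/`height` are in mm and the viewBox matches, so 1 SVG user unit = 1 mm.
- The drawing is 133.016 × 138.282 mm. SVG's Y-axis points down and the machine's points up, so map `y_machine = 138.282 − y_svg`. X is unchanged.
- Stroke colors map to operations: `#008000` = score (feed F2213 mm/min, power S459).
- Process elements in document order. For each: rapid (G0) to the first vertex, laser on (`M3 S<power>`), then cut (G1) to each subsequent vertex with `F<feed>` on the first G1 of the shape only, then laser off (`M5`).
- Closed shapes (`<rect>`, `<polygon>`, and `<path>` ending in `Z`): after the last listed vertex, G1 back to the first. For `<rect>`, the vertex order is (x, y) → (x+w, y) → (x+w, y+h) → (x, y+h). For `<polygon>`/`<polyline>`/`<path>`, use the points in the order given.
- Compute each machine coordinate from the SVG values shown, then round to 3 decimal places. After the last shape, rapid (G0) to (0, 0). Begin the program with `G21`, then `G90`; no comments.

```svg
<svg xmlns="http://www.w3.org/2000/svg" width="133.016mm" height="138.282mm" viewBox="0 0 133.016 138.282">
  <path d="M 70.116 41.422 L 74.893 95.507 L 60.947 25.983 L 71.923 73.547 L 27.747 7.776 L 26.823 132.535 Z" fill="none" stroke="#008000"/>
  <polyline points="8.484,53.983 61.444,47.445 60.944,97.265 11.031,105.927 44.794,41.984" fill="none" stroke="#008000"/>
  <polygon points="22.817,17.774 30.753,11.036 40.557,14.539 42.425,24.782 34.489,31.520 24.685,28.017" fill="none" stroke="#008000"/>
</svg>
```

G21
G90
G0 X70.116 Y96.860
M3 S459
G1 X74.893 Y42.775 F2213
G1 X60.947 Y112.299
G1 X71.923 Y64.735
G1 X27.747 Y130.506
G1 X26.823 Y5.747
G1 X70.116 Y96.860
M5
G0 X8.484 Y84.299
M3 S459
G1 X61.444 Y90.837 F2213
G1 X60.944 Y41.017
G1 X11.031 Y32.355
G1 X44.794 Y96.298
M5
G0 X22.817 Y120.508
M3 S459
G1 X30.753 Y127.246 F2213
G1 X40.557 Y123.743
G1 X42.425 Y113.500
G1 X34.489 Y106.762
G1 X24.685 Y110.265
G1 X22.817 Y120.508
M5
G0 X0.000 Y0.000

1 u = 1 mm; y_m = 138.282 − y.

[1] `<path>` closed polygon, #008000→score S459 F2213: (70.116,96.860) → (74.893,42.775) → (60.947,112.299) → (71.923,64.735) → (27.747,130.506) → (26.823,5.747) → (70.116,96.860) (closed)

[2] `<polyline>` open polyline, #008000→score S459 F2213: (8.484,84.299) → (61.444,90.837) → (60.944,41.017) → (11.031,32.355) → (44.794,96.298)

[3] `<polygon>` regular polygon, #008000→score S459 F2213: (22.817,120.508) → (30.753,127.246) → (40.557,123.743) → (42.425,113.500) → (34.489,106.762) → (24.685,110.265) → (22.817,120.508) (closed)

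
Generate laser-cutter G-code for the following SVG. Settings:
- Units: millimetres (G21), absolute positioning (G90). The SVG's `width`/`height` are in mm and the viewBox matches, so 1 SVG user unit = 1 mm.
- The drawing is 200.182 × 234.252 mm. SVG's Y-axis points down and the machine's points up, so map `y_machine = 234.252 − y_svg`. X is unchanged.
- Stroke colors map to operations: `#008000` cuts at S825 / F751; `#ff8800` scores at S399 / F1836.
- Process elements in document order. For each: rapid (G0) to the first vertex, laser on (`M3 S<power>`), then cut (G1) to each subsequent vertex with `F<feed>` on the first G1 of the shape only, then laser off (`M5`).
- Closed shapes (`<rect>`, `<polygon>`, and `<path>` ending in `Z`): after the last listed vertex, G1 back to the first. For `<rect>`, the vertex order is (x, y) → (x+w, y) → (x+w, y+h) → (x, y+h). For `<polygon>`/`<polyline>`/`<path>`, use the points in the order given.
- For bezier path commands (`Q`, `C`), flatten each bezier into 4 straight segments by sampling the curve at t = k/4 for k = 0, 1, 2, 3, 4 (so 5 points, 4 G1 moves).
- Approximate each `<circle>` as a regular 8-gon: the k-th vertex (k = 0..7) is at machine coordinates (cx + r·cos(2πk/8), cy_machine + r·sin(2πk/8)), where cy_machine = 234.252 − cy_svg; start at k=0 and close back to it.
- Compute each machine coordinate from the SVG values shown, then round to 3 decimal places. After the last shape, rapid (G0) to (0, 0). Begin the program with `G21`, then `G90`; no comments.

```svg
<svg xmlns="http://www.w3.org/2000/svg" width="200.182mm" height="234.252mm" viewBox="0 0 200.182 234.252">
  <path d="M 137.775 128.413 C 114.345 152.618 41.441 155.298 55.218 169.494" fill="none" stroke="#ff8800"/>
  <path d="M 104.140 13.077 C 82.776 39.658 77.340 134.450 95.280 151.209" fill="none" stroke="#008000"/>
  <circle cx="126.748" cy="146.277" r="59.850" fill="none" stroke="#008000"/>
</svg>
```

G21
G90
G0 X137.775 Y105.839
M3 S399
G1 X113.054 Y91.205 F1836
G1 X82.544 Y81.545
G1 X59.011 Y73.762
G1 X55.218 Y64.758
M5
G0 X104.140 Y221.175
M3 S825
G1 X91.220 Y190.735 F751
G1 X84.971 Y148.426
G1 X86.092 Y107.958
G1 X95.280 Y83.043
M5
G0 X186.598 Y87.975
M3 S825
G1 X169.068 Y130.295 F751
G1 X126.748 Y147.825
G1 X84.428 Y130.295
G1 X66.898 Y87.975
G1 X84.428 Y45.655
G1 X126.748 Y28.125
G1 X169.068 Y45.655
G1 X186.598 Y87.975
M5
G0 X0.000 Y0.000

Since the viewBox matches the mm dimensions, user units are millimetres directly. The only transform is the Y-flip y_m = 234.252 − y_svg.

Shape 1 is a cubic bezier drawn with `<path>`. Its stroke #ff8800 means score at S399, F1836. After flipping Y the toolpath is (137.775,105.839) → (113.054,91.205) → (82.544,81.545) → (59.011,73.762) → (55.218,64.758).

Shape 2 is a cubic bezier drawn with `<path>`. Its stroke #008000 means cut at S825, F751. After flipping Y the toolpath is (104.140,221.175) → (91.220,190.735) → (84.971,148.426) → (86.092,107.958) → (95.280,83.043).

Shape 3 is a circle drawn with `<circle>`. Its stroke #008000 means cut at S825, F751. After flipping Y the toolpath is (186.598,87.975) → (169.068,130.295) → (126.748,147.825) → (84.428,130.295) → (66.898,87.975) → (84.428,45.655) → (126.748,28.125) → (169.068,45.655) → (186.598,87.975), returning to the start.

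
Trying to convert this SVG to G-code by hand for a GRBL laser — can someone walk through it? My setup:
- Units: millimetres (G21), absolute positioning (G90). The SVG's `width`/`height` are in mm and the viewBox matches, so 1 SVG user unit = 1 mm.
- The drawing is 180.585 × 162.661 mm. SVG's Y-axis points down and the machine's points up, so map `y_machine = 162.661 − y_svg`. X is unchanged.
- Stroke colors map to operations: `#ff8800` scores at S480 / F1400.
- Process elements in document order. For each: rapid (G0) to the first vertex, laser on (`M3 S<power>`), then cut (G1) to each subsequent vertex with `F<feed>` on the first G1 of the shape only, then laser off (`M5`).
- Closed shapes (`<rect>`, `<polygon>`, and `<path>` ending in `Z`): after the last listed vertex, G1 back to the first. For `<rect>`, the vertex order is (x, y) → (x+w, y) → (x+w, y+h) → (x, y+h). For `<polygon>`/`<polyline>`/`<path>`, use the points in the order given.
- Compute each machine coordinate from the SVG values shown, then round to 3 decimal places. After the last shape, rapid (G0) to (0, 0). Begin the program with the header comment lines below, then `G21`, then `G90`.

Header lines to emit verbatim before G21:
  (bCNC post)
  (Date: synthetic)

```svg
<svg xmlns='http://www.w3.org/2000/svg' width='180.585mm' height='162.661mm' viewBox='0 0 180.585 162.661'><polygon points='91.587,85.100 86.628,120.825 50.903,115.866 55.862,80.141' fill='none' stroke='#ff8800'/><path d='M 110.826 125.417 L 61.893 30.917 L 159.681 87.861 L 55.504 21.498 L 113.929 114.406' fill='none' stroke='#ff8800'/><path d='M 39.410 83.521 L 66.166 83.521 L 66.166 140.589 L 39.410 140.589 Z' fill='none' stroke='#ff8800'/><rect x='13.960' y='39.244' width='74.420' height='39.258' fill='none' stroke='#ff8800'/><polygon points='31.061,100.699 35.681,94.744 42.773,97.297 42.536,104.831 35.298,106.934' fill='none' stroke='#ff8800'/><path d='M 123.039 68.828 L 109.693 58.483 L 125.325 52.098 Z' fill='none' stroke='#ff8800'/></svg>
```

(bCNC post)
(Date: synthetic)
G21
G90
G0 X91.587 Y77.561
M3 S480
G1 X86.628 Y41.836 F1400
G1 X50.903 Y46.795
G1 X55.862 Y82.520
G1 X91.587 Y77.561
M5
G0 X110.826 Y37.244
M3 S480
G1 X61.893 Y131.744 F1400
G1 X159.681 Y74.800
G1 X55.504 Y141.163
G1 X113.929 Y48.255
M5
G0 X39.410 Y79.140
M3 S480
G1 X66.166 Y79.140 F1400
G1 X66.166 Y22.072
G1 X39.410 Y22.072
G1 X39.410 Y79.140
M5
G0 X13.960 Y123.417
M3 S480
G1 X88.380 Y123.417 F1400
G1 X88.380 Y84.159
G1 X13.960 Y84.159
G1 X13.960 Y123.417
M5
G0 X31.061 Y61.962
M3 S480
G1 X35.681 Y67.917 F1400
G1 X42.773 Y65.364
G1 X42.536 Y57.830
G1 X35.298 Y55.727
G1 X31.061 Y61.962
M5
G0 X123.039 Y93.833
M3 S480
G1 X109.693 Y104.178 F1400
G1 X125.325 Y110.563
G1 X123.039 Y93.833
M5
G0 X0.000 Y0.000

Since the viewBox matches the mm dimensions, user units are millimetres directly. The only transform is the Y-flip y_m = 162.661 − y_svg.

Shape 1 is a regular polygon drawn with `<polygon>`. Its stroke #ff8800 means score at S480, F1400. After flipping Y the toolpath is (91.587,77.561) → (86.628,41.836) → (50.903,46.795) → (55.862,82.520) → (91.587,77.561), returning to the start.

Shape 2 is a open polyline drawn with `<path>`. Its stroke #ff8800 means score at S480, F1400. After flipping Y the toolpath is (110.826,37.244) → (61.893,131.744) → (159.681,74.800) → (55.504,141.163) → (113.929,48.255).

Shape 3 is a rectangle drawn with `<path>`. Its stroke #ff8800 means score at S480, F1400. After flipping Y the toolpath is (39.410,79.140) → (66.166,79.140) → (66.166,22.072) → (39.410,22.072) → (39.410,79.140), returning to the start.

Shape 4 is a rectangle drawn with `<rect>`. Its stroke #ff8800 means score at S480, F1400. After flipping Y the toolpath is (13.960,123.417) → (88.380,123.417) → (88.380,84.159) → (13.960,84.159) → (13.960,123.417), returning to the start.

Shape 5 is a regular polygon drawn with `<polygon>`. Its stroke #ff8800 means score at S480, F1400. After flipping Y the toolpath is (31.061,61.962) → (35.681,67.917) → (42.773,65.364) → (42.536,57.830) → (35.298,55.727) → (31.061,61.962), returning to the start.

Shape 6 is a regular polygon drawn with `<path>`. Its stroke #ff8800 means score at S480, F1400. After flipping Y the toolpath is (123.039,93.833) → (109.693,104.178) → (125.325,110.563) → (123.039,93.833), returning to the start.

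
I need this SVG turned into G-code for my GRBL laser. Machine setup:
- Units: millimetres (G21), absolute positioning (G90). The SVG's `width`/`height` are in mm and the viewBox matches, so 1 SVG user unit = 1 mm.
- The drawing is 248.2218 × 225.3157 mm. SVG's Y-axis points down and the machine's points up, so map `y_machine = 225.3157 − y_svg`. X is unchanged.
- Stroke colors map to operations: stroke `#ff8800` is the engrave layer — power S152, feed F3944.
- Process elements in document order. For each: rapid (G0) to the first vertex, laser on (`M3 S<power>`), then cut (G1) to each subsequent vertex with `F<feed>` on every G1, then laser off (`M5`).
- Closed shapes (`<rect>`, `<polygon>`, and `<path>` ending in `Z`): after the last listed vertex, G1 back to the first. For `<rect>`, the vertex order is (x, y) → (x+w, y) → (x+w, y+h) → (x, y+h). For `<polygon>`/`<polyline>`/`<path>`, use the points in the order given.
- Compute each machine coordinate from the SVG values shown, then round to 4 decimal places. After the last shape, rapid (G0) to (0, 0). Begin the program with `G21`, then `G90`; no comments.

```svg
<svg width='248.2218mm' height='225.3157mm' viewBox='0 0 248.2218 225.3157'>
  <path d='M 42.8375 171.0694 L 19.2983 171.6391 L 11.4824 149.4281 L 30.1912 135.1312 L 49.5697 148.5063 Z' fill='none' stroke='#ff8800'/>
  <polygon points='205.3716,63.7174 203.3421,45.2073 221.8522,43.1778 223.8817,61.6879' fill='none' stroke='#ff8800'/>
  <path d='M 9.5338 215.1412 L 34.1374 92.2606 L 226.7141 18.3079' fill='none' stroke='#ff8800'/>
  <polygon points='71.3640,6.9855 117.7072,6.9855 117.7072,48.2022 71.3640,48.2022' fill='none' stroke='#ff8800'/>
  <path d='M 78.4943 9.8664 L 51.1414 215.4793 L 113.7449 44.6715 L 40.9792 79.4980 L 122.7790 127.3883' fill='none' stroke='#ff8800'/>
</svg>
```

G21
G90
G0 X42.8375 Y54.2463
M3 S152
G1 X19.2983 Y53.6766 F3944
G1 X11.4824 Y75.8876 F3944
G1 X30.1912 Y90.1845 F3944
G1 X49.5697 Y76.8094 F3944
G1 X42.8375 Y54.2463 F3944
M5
G0 X205.3716 Y161.5983
M3 S152
G1 X203.3421 Y180.1084 F3944
G1 X221.8522 Y182.1379 F3944
G1 X223.8817 Y163.6278 F3944
G1 X205.3716 Y161.5983 F3944
M5
G0 X9.5338 Y10.1745
M3 S152
G1 X34.1374 Y133.0551 F3944
G1 X226.7141 Y207.0078 F3944
M5
G0 X71.3640 Y218.3302
M3 S152
G1 X117.7072 Y218.3302 F3944
G1 X117.7072 Y177.1135 F3944
G1 X71.3640 Y177.1135 F3944
G1 X71.3640 Y218.3302 F3944
M5
G0 X78.4943 Y215.4493
M3 S152
G1 X51.1414 Y9.8364 F3944
G1 X113.7449 Y180.6442 F3944
G1 X40.9792 Y145.8177 F3944
G1 X122.7790 Y97.9274 F3944
M5
G0 X0.0000 Y0.0000

viewBox `0 0 248.2218 225.3157` with mm width/height → 1 unit = 1 mm. Flip: y_m = 225.3157 − y_svg.

**Shape 1** — `<path>` regular polygon, stroke `#ff8800` → engrave (S152, F3944). Machine vertices: (42.8375,54.2463) → (19.2983,53.6766) → (11.4824,75.8876) → (30.1912,90.1845) → (49.5697,76.8094) → (42.8375,54.2463). Closed: final G1 returns to the first vertex.

**Shape 2** — `<polygon>` regular polygon, stroke `#ff8800` → engrave (S152, F3944). Machine vertices: (205.3716,161.5983) → (203.3421,180.1084) → (221.8522,182.1379) → (223.8817,163.6278) → (205.3716,161.5983). Closed: final G1 returns to the first vertex.

**Shape 3** — `<path>` open polyline, stroke `#ff8800` → engrave (S152, F3944). Machine vertices: (9.5338,10.1745) → (34.1374,133.0551) → (226.7141,207.0078). Open path.

**Shape 4** — `<polygon>` rectangle, stroke `#ff8800` → engrave (S152, F3944). Machine vertices: (71.3640,218.3302) → (117.7072,218.3302) → (117.7072,177.1135) → (71.3640,177.1135) → (71.3640,218.3302). Closed: final G1 returns to the first vertex.

**Shape 5** — `<path>` open polyline, stroke `#ff8800` → engrave (S152, F3944). Machine vertices: (78.4943,215.4493) → (51.1414,9.8364) → (113.7449,180.6442) → (40.9792,145.8177) → (122.7790,97.9274). Open path.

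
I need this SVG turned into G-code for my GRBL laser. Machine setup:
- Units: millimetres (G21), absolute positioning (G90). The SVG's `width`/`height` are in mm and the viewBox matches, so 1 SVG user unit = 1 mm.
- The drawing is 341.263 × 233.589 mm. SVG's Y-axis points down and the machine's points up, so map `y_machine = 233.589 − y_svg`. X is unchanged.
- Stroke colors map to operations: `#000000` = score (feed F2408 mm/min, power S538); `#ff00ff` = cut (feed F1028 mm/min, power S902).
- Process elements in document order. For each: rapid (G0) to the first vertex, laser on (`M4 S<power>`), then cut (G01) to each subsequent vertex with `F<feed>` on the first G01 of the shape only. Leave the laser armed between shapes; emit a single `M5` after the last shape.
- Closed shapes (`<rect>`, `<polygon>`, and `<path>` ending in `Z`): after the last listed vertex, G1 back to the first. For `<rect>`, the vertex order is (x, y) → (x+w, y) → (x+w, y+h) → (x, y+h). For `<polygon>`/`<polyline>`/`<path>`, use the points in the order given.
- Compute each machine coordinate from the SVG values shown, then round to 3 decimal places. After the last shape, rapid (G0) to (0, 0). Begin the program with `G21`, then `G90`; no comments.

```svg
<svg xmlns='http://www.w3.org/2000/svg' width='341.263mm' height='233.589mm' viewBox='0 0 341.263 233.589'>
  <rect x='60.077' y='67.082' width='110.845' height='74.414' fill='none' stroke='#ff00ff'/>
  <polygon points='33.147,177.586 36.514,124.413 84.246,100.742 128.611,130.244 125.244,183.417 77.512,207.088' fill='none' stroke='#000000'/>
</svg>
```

Since the viewBox matches the mm dimensions, user units are millimetres directly. The only transform is the Y-flip y_m = 233.589 − y_svg.

Shape 1 is a rectangle drawn with `<rect>`. Its stroke #ff00ff means cut at S902, F1028. After flipping Y the toolpath is (60.077,166.507) → (170.922,166.507) → (170.922,92.093) → (60.077,92.093) → (60.077,166.507), returning to the start.

Shape 2 is a regular polygon drawn with `<polygon>`. Its stroke #000000 means score at S538, F2408. After flipping Y the toolpath is (33.147,56.003) → (36.514,109.176) → (84.246,132.847) → (128.611,103.345) → (125.244,50.172) → (77.512,26.501) → (33.147,56.003), returning to the start.

G21
G90
G0 X60.077 Y166.507
M4 S902
G01 X170.922 Y166.507 F1028
G01 X170.922 Y92.093
G01 X60.077 Y92.093
G01 X60.077 Y166.507
G0 X33.147 Y56.003
M4 S538
G01 X36.514 Y109.176 F2408
G01 X84.246 Y132.847
G01 X128.611 Y103.345
G01 X125.244 Y50.172
G01 X77.512 Y26.501
G01 X33.147 Y56.003
M5
G0 X0.000 Y0.000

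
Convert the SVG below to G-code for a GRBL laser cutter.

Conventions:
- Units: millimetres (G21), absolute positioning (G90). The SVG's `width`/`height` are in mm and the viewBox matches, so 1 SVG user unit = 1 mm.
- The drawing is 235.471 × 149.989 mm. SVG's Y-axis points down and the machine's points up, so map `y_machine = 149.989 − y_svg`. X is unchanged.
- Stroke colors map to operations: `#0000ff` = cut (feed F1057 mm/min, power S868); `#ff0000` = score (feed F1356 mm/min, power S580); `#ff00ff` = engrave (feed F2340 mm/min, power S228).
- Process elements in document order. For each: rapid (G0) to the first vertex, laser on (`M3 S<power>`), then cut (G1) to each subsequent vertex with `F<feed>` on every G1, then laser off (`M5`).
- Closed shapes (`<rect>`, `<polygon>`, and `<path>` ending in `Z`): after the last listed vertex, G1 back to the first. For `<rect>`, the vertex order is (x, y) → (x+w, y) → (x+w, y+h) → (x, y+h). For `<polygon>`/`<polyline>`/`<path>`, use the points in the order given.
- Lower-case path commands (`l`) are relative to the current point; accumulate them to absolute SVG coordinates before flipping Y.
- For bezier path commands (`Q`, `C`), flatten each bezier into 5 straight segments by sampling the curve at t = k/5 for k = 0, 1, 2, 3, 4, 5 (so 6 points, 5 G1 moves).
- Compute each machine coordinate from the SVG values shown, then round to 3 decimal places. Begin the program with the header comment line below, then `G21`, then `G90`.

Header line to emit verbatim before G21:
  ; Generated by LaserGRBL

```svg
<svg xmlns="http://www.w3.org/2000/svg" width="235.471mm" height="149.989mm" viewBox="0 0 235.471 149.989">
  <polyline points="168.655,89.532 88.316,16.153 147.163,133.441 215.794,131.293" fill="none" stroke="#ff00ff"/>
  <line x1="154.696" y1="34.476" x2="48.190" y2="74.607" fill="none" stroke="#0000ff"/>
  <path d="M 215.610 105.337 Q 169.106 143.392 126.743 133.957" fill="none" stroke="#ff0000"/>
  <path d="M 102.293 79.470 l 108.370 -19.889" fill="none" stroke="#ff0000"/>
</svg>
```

; Generated by LaserGRBL
G21
G90
G0 X168.655 Y60.457
M3 S228
G1 X88.316 Y133.836 F2340
G1 X147.163 Y16.548 F2340
G1 X215.794 Y18.696 F2340
M5
G0 X154.696 Y115.513
M3 S868
G1 X48.190 Y75.382 F1057
M5
G0 X215.610 Y44.652
M3 S580
G1 X197.174 Y31.330 F1356
G1 X179.069 Y21.806 F1356
G1 X161.296 Y16.082 F1356
G1 X143.854 Y14.158 F1356
G1 X126.743 Y16.032 F1356
M5
G0 X102.293 Y70.519
M3 S580
G1 X210.663 Y90.408 F1356
M5

viewBox `0 0 235.471 149.989` with mm width/height → 1 unit = 1 mm. Flip: y_m = 149.989 − y_svg.

**Shape 1** — `<polyline>` open polyline, stroke `#ff00ff` → engrave (S228, F2340). Machine vertices: (168.655,60.457) → (88.316,133.836) → (147.163,16.548) → (215.794,18.696). Open path.

**Shape 2** — `<line>` line segment, stroke `#0000ff` → cut (S868, F1057). Machine vertices: (154.696,115.513) → (48.190,75.382). Open path.

**Shape 3** — `<path>` quadratic bezier, stroke `#ff0000` → score (S580, F1356). Control points (SVG): P0=(215.610,105.337), P1=(169.106,143.392), P2=(126.743,133.957); sampled at t=k/5. Machine vertices: (215.610,44.652) → (197.174,31.330) → (179.069,21.806) → (161.296,16.082) → (143.854,14.158) → (126.743,16.032). Open path.

**Shape 4** — `<path>` line segment, stroke `#ff0000` → score (S580, F1356). Machine vertices: (102.293,70.519) → (210.663,90.408). Open path.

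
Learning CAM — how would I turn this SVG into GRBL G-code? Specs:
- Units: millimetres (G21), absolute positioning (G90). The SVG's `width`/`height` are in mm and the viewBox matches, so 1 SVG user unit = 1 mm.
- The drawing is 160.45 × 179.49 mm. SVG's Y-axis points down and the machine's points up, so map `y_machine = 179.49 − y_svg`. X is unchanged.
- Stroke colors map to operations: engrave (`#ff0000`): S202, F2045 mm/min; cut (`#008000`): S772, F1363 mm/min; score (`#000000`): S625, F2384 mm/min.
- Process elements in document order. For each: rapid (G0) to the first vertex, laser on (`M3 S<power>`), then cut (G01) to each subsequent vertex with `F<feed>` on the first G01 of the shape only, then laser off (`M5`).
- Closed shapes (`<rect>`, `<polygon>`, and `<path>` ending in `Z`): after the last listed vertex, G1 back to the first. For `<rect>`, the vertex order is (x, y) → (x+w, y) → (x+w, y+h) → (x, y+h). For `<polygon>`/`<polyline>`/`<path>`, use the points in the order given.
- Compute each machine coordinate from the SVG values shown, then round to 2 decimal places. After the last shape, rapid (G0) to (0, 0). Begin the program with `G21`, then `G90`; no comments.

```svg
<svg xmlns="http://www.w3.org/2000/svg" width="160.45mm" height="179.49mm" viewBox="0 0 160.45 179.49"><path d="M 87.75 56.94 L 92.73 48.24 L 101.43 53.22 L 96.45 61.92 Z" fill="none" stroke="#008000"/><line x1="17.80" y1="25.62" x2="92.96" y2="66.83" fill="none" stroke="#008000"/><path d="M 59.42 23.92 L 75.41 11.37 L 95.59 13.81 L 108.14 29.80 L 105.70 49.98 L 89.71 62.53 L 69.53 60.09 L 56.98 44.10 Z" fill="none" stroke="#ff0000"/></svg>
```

1 u = 1 mm; y_m = 179.49 − y.

[1] `<path>` regular polygon, #008000→cut S772 F1363: (87.75,122.55) → (92.73,131.25) → (101.43,126.27) → (96.45,117.57) → (87.75,122.55) (closed)

[2] `<line>` line segment, #008000→cut S772 F1363: (17.80,153.87) → (92.96,112.66)

[3] `<path>` regular polygon, #ff0000→engrave S202 F2045: (59.42,155.57) → (75.41,168.12) → (95.59,165.68) → (108.14,149.69) → (105.70,129.51) → (89.71,116.96) → (69.53,119.40) → (56.98,135.39) → (59.42,155.57) (closed)

G21
G90
G0 X87.75 Y122.55
M3 S772
G01 X92.73 Y131.25 F1363
G01 X101.43 Y126.27
G01 X96.45 Y117.57
G01 X87.75 Y122.55
M5
G0 X17.80 Y153.87
M3 S772
G01 X92.96 Y112.66 F1363
M5
G0 X59.42 Y155.57
M3 S202
G01 X75.41 Y168.12 F2045
G01 X95.59 Y165.68
G01 X108.14 Y149.69
G01 X105.70 Y129.51
G01 X89.71 Y116.96
G01 X69.53 Y119.40
G01 X56.98 Y135.39
G01 X59.42 Y155.57
M5
G0 X0.00 Y0.00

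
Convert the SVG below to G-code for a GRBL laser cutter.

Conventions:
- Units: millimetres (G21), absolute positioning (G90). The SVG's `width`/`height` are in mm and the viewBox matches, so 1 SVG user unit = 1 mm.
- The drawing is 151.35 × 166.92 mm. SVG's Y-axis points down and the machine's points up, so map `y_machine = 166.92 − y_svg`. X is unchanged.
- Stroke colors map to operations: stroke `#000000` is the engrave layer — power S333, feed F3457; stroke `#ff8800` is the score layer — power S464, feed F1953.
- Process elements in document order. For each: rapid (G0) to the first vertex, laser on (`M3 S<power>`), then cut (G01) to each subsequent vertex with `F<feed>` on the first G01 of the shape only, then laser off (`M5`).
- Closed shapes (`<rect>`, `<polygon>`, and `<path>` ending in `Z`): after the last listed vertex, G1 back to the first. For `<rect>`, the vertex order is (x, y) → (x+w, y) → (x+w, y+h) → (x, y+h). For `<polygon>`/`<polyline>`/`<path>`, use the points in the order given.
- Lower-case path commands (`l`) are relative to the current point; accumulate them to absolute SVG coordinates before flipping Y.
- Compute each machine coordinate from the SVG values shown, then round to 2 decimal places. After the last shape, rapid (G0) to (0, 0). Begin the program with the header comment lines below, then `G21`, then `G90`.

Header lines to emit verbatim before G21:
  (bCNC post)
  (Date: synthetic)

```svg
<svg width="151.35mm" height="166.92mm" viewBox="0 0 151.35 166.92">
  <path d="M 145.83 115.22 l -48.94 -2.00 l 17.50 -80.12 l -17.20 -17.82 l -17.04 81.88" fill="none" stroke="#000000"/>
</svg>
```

(bCNC post)
(Date: synthetic)
G21
G90
G0 X145.83 Y51.70
M3 S333
G01 X96.89 Y53.70 F3457
G01 X114.39 Y133.82
G01 X97.19 Y151.64
G01 X80.15 Y69.76
M5
G0 X0.00 Y0.00

Since the viewBox matches the mm dimensions, user units are millimetres directly. The only transform is the Y-flip y_m = 166.92 − y_svg.

Shape 1 is a open polyline drawn with `<path>`. Its stroke #000000 means engrave at S333, F3457. After flipping Y the toolpath is (145.83,51.70) → (96.89,53.70) → (114.39,133.82) → (97.19,151.64) → (80.15,69.76).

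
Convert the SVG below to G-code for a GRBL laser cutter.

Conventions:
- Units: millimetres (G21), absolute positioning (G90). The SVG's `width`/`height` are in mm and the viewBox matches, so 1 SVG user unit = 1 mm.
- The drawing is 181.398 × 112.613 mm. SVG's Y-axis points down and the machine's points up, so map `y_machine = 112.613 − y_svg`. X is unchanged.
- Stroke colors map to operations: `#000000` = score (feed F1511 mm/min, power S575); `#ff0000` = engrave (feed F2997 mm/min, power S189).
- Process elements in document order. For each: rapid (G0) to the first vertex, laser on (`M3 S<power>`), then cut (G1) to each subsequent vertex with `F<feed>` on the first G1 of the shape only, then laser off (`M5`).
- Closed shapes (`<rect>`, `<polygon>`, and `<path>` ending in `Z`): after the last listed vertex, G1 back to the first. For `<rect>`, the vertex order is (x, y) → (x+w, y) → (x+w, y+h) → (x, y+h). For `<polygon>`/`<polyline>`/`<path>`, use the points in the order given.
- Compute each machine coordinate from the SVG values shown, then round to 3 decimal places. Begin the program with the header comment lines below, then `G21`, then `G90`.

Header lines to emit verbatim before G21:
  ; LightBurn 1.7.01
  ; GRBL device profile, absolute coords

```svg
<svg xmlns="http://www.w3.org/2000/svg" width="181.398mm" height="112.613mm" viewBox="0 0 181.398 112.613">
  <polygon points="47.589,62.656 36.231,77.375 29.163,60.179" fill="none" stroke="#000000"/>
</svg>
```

viewBox `0 0 181.398 112.613` with mm width/height → 1 unit = 1 mm. Flip: y_m = 112.613 − y_svg.

**Shape 1** — `<polygon>` regular polygon, stroke `#000000` → score (S575, F1511). Machine vertices: (47.589,49.957) → (36.231,35.238) → (29.163,52.434) → (47.589,49.957). Closed: final G1 returns to the first vertex.

; LightBurn 1.7.01
; GRBL device profile, absolute coords
G21
G90
G0 X47.589 Y49.957
M3 S575
G1 X36.231 Y35.238 F1511
G1 X29.163 Y52.434
G1 X47.589 Y49.957
M5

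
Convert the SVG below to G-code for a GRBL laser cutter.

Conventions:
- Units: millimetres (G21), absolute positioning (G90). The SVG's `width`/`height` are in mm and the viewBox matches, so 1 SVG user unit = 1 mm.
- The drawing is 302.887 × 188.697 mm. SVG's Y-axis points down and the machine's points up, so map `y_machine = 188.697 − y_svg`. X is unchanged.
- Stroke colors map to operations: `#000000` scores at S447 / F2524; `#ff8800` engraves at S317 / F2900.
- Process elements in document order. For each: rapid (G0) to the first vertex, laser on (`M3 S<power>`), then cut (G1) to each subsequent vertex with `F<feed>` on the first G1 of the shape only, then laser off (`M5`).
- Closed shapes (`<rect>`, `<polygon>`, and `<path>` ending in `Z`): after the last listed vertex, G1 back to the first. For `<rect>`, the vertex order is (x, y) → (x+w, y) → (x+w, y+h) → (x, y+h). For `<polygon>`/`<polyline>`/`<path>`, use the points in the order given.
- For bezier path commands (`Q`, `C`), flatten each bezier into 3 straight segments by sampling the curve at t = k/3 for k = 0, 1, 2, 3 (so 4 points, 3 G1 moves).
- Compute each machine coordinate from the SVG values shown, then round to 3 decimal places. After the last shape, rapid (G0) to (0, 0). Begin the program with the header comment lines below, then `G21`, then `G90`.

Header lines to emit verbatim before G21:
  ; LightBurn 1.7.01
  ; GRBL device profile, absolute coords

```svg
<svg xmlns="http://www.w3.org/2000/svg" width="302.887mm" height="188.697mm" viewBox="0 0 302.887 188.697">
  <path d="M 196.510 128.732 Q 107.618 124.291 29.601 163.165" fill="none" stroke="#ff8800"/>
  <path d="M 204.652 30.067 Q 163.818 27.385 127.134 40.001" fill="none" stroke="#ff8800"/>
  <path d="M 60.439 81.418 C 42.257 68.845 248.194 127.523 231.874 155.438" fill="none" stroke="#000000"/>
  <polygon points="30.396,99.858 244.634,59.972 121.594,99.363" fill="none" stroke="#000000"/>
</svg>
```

; LightBurn 1.7.01
; GRBL device profile, absolute coords
G21
G90
G0 X196.510 Y59.965
M3 S317
G1 X138.457 Y58.113 F2900
G1 X82.821 Y46.635
G1 X29.601 Y25.532
M5
G0 X204.652 Y158.630
M3 S317
G1 X177.890 Y158.718 F2900
G1 X152.051 Y155.407
G1 X127.134 Y148.696
M5
G0 X60.439 Y107.279
M3 S447
G1 X100.431 Y99.880 F2524
G1 X190.641 Y67.650
G1 X231.874 Y33.259
M5
G0 X30.396 Y88.839
M3 S447
G1 X244.634 Y128.725 F2524
G1 X121.594 Y89.334
G1 X30.396 Y88.839
M5
G0 X0.000 Y0.000

viewBox `0 0 302.887 188.697` with mm width/height → 1 unit = 1 mm. Flip: y_m = 188.697 − y_svg.

**Shape 1** — `<path>` quadratic bezier, stroke `#ff8800` → engrave (S317, F2900). Control points (SVG): P0=(196.510,128.732), P1=(107.618,124.291), P2=(29.601,163.165); sampled at t=k/3. Machine vertices: (196.510,59.965) → (138.457,58.113) → (82.821,46.635) → (29.601,25.532). Open path.

**Shape 2** — `<path>` quadratic bezier, stroke `#ff8800` → engrave (S317, F2900). Control points (SVG): P0=(204.652,30.067), P1=(163.818,27.385), P2=(127.134,40.001); sampled at t=k/3. Machine vertices: (204.652,158.630) → (177.890,158.718) → (152.051,155.407) → (127.134,148.696). Open path.

**Shape 3** — `<path>` cubic bezier, stroke `#000000` → score (S447, F2524). Control points (SVG): P0=(60.439,81.418), P1=(42.257,68.845), P2=(248.194,127.523), P3=(231.874,155.438); sampled at t=k/3. Machine vertices: (60.439,107.279) → (100.431,99.880) → (190.641,67.650) → (231.874,33.259). Open path.

**Shape 4** — `<polygon>` closed polygon, stroke `#000000` → score (S447, F2524). Machine vertices: (30.396,88.839) → (244.634,128.725) → (121.594,89.334) → (30.396,88.839). Closed: final G1 returns to the first vertex.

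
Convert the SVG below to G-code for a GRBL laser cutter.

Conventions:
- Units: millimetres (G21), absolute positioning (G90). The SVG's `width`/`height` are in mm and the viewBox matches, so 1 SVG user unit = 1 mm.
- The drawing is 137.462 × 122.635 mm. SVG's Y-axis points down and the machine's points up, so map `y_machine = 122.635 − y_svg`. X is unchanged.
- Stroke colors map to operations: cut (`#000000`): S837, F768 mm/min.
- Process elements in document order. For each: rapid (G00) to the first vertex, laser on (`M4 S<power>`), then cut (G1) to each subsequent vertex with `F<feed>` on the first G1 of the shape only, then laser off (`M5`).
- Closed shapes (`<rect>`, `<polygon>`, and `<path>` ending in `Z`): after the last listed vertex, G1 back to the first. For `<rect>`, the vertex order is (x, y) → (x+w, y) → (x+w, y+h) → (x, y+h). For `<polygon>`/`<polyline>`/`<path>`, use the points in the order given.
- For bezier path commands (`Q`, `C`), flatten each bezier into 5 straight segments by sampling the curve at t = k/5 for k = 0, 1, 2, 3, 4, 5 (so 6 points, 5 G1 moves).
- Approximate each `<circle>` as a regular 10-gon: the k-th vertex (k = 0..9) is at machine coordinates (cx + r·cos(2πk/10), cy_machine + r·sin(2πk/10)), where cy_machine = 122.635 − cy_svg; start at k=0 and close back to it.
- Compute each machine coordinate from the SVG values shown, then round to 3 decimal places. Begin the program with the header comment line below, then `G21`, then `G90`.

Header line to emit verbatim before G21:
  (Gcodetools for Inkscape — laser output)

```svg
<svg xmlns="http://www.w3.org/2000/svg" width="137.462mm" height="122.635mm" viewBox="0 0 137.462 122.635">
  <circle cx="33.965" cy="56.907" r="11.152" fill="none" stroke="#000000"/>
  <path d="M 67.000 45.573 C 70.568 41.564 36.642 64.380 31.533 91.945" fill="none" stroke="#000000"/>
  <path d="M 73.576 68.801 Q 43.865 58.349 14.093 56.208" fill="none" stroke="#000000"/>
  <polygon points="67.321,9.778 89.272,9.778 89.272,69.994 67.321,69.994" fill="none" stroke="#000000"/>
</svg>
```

(Gcodetools for Inkscape — laser output)
G21
G90
G00 X45.117 Y65.728
M4 S837
G1 X42.987 Y72.283 F768
G1 X37.411 Y76.334
G1 X30.519 Y76.334
G1 X24.943 Y72.283
G1 X22.813 Y65.728
G1 X24.943 Y59.173
G1 X30.519 Y55.122
G1 X37.411 Y55.122
G1 X42.987 Y59.173
G1 X45.117 Y65.728
M5
G00 X67.000 Y77.062
M4 S837
G1 X65.172 Y76.425 F768
G1 X57.528 Y70.410
G1 X47.252 Y60.076
G1 X37.526 Y46.483
G1 X31.533 Y30.690
M5
G00 X73.576 Y53.834
M4 S837
G1 X61.689 Y57.682 F768
G1 X49.797 Y60.866
G1 X37.901 Y63.384
G1 X25.999 Y65.238
G1 X14.093 Y66.427
M5
G00 X67.321 Y112.857
M4 S837
G1 X89.272 Y112.857 F768
G1 X89.272 Y52.641
G1 X67.321 Y52.641
G1 X67.321 Y112.857
M5

1 u = 1 mm; y_m = 122.635 − y.

[1] `<circle>` circle, #000000→cut S837 F768: (45.117,65.728) → (42.987,72.283) → (37.411,76.334) → (30.519,76.334) → (24.943,72.283) → (22.813,65.728) → (24.943,59.173) → (30.519,55.122) → (37.411,55.122) → (42.987,59.173) → (45.117,65.728) (closed)

[2] `<path>` cubic bezier, #000000→cut S837 F768: (67.000,77.062) → (65.172,76.425) → (57.528,70.410) → (47.252,60.076) → (37.526,46.483) → (31.533,30.690)

[3] `<path>` quadratic bezier, #000000→cut S837 F768: (73.576,53.834) → (61.689,57.682) → (49.797,60.866) → (37.901,63.384) → (25.999,65.238) → (14.093,66.427)

[4] `<polygon>` rectangle, #000000→cut S837 F768: (67.321,112.857) → (89.272,112.857) → (89.272,52.641) → (67.321,52.641) → (67.321,112.857) (closed)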